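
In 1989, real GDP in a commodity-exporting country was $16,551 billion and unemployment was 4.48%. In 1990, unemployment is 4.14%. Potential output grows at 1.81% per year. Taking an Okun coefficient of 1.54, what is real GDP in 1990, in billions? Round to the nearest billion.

Δu = 4.14 - 4.48 = -0.34 points.
Okun's law (growth form): g_Y = g_Y* - β × Δu = 1.81 - 1.54 × (-0.34) = 1.81 + 0.5236 = 2.3336%.
Real GDP in the next year = 16551 × (1 + 2.3336/100) = 16551 × 1.023336 ≈ 16937 billion.

$16,937 billion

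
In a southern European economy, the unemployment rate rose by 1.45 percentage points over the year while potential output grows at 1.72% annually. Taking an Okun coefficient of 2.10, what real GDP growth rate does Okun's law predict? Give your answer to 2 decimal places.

-1.33%

Growth-rate Okun's law: g_Y = g_Y* - β × Δu.
g_Y = 1.72 - 2.10 × (1.45) = 1.72 - 3.045 = -1.325%, i.e. -1.33% to 2 d.p.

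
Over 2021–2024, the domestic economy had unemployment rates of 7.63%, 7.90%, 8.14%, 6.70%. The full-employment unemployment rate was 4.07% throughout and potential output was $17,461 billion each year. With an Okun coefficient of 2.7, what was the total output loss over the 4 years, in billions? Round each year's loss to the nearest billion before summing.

$6,643 billion

Year 2021: gap = -2.7 × (7.63 - 4.07) = -9.612%, loss ≈ 17461 × 9.612/100 ≈ 1678.
Year 2022: gap = -2.7 × (7.9 - 4.07) = -10.341%, loss ≈ 17461 × 10.341/100 ≈ 1806.
Year 2023: gap = -2.7 × (8.14 - 4.07) = -10.989%, loss ≈ 17461 × 10.989/100 ≈ 1919.
Year 2024: gap = -2.7 × (6.7 - 4.07) = -7.101%, loss ≈ 17461 × 7.101/100 ≈ 1240.
Total lost output = 1678 + 1806 + 1919 + 1240 = 6643 billion.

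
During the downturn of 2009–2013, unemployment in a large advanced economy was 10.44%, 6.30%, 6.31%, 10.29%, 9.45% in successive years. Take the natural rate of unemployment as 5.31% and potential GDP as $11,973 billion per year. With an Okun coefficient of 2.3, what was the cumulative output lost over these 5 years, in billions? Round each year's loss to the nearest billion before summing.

$4,472 billion

Year 2009: gap = -2.3 × (10.44 - 5.31) = -11.799%, loss ≈ 11973 × 11.799/100 ≈ 1413.
Year 2010: gap = -2.3 × (6.3 - 5.31) = -2.277%, loss ≈ 11973 × 2.277/100 ≈ 273.
Year 2011: gap = -2.3 × (6.31 - 5.31) = -2.3%, loss ≈ 11973 × 2.3/100 ≈ 275.
Year 2012: gap = -2.3 × (10.29 - 5.31) = -11.454%, loss ≈ 11973 × 11.454/100 ≈ 1371.
Year 2013: gap = -2.3 × (9.45 - 5.31) = -9.522%, loss ≈ 11973 × 9.522/100 ≈ 1140.
Total lost output = 1413 + 273 + 275 + 1371 + 1140 = 4472 billion.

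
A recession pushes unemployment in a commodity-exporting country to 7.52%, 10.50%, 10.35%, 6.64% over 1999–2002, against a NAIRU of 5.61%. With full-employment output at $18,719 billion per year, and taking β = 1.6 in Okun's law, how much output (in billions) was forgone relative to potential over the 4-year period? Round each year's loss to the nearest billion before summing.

Year 1999: gap = -1.6 × (7.52 - 5.61) = -3.056%, loss ≈ 18719 × 3.056/100 ≈ 572.
Year 2000: gap = -1.6 × (10.5 - 5.61) = -7.824%, loss ≈ 18719 × 7.824/100 ≈ 1465.
Year 2001: gap = -1.6 × (10.35 - 5.61) = -7.584%, loss ≈ 18719 × 7.584/100 ≈ 1420.
Year 2002: gap = -1.6 × (6.64 - 5.61) = -1.648%, loss ≈ 18719 × 1.648/100 ≈ 308.
Total lost output = 572 + 1465 + 1420 + 308 = 3765 billion.

$3,765 billion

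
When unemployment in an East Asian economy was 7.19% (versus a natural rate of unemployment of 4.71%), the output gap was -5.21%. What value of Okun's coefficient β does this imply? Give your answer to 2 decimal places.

Okun's law: output gap = -β × (u - u*).
-5.21 = -β × (7.19 - 4.71) = -β × 2.48, so β = 5.21/2.48 = 2.10.

β ≈ 2.10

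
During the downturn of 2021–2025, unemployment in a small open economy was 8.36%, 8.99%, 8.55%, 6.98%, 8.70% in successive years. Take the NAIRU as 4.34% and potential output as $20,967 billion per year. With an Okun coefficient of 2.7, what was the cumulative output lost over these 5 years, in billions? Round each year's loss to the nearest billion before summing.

$11,254 billion

Year 2021: gap = -2.7 × (8.36 - 4.34) = -10.854%, loss ≈ 20967 × 10.854/100 ≈ 2276.
Year 2022: gap = -2.7 × (8.99 - 4.34) = -12.555%, loss ≈ 20967 × 12.555/100 ≈ 2632.
Year 2023: gap = -2.7 × (8.55 - 4.34) = -11.367%, loss ≈ 20967 × 11.367/100 ≈ 2383.
Year 2024: gap = -2.7 × (6.98 - 4.34) = -7.128%, loss ≈ 20967 × 7.128/100 ≈ 1495.
Year 2025: gap = -2.7 × (8.7 - 4.34) = -11.772%, loss ≈ 20967 × 11.772/100 ≈ 2468.
Total lost output = 2276 + 2632 + 2383 + 1495 + 2468 = 11254 billion.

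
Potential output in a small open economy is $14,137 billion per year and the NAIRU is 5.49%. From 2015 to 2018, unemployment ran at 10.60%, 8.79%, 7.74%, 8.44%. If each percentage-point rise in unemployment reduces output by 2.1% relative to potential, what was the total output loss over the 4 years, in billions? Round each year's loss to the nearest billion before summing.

Year 2015: gap = -2.1 × (10.6 - 5.49) = -10.731%, loss ≈ 14137 × 10.731/100 ≈ 1517.
Year 2016: gap = -2.1 × (8.79 - 5.49) = -6.93%, loss ≈ 14137 × 6.93/100 ≈ 980.
Year 2017: gap = -2.1 × (7.74 - 5.49) = -4.725%, loss ≈ 14137 × 4.725/100 ≈ 668.
Year 2018: gap = -2.1 × (8.44 - 5.49) = -6.195%, loss ≈ 14137 × 6.195/100 ≈ 876.
Total lost output = 1517 + 980 + 668 + 876 = 4041 billion.

$4,041 billion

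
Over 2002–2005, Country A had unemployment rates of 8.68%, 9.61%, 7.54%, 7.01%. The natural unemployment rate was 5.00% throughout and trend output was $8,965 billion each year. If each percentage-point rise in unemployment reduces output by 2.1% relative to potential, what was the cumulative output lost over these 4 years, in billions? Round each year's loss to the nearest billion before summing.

Year 2002: gap = -2.1 × (8.68 - 5) = -7.728%, loss ≈ 8965 × 7.728/100 ≈ 693.
Year 2003: gap = -2.1 × (9.61 - 5) = -9.681%, loss ≈ 8965 × 9.681/100 ≈ 868.
Year 2004: gap = -2.1 × (7.54 - 5) = -5.334%, loss ≈ 8965 × 5.334/100 ≈ 478.
Year 2005: gap = -2.1 × (7.01 - 5) = -4.221%, loss ≈ 8965 × 4.221/100 ≈ 378.
Total lost output = 693 + 868 + 478 + 378 = 2417 billion.

$2,417 billion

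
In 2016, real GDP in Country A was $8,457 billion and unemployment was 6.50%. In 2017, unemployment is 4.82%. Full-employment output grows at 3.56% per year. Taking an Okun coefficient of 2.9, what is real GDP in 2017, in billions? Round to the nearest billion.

Δu = 4.82 - 6.5 = -1.68 points.
Okun's law (growth form): g_Y = g_Y* - β × Δu = 3.56 - 2.9 × (-1.68) = 3.56 + 4.872 = 8.432%.
Real GDP in the next year = 8457 × (1 + 8.432/100) = 8457 × 1.08432 ≈ 9170 billion.

$9,170 billion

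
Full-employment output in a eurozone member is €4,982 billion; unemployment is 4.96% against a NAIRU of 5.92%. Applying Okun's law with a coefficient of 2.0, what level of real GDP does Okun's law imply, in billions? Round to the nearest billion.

€5,078 billion

Unemployment gap = 4.96 - 5.92 = -0.96 points, so the output gap is -2 × (-0.96) = 1.92%.
Actual GDP = 4982 × (1 + 1.92/100) = 4982 × 1.0192 ≈ 5078 billion.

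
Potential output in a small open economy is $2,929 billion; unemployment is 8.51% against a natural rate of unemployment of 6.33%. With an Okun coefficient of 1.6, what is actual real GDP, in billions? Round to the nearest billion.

$2,827 billion

Unemployment gap = 8.51 - 6.33 = 2.18 points, so the output gap is -1.6 × 2.18 = -3.488%.
Actual GDP = 2929 × (1 - 3.488/100) = 2929 × 0.96512 ≈ 2827 billion.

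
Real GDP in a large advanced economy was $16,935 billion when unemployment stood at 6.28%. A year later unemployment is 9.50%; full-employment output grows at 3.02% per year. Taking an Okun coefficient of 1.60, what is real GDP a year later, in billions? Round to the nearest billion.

$16,574 billion

Δu = 9.5 - 6.28 = 3.22 points.
Okun's law (growth form): g_Y = g_Y* - β × Δu = 3.02 - 1.60 × (3.22) = 3.02 - 5.152 = -2.132%.
Real GDP in the next year = 16935 × (1 - 2.132/100) = 16935 × 0.97868 ≈ 16574 billion.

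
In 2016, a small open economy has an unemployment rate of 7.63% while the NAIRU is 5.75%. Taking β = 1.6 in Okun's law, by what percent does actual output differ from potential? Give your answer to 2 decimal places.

-3.01%

The unemployment gap is 7.63 - 5.75 = 1.88 percentage points.
Okun's law gives an output gap of -1.6 × 1.88 = -3.008%, i.e. 3.01% below potential.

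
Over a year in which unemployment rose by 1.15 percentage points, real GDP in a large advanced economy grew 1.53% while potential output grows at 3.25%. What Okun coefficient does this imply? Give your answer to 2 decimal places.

β ≈ 1.50

Growth form: g_Y = g_Y* - β × Δu, so β = (g_Y* - g_Y)/Δu.
β = (3.25 - 1.53)/1.15 = 1.72/1.15 = 1.50.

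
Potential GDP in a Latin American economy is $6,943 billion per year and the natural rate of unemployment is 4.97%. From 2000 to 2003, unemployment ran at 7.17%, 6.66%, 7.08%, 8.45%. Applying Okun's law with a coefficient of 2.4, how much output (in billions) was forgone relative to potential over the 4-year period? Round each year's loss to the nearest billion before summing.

$1,581 billion

Year 2000: gap = -2.4 × (7.17 - 4.97) = -5.28%, loss ≈ 6943 × 5.28/100 ≈ 367.
Year 2001: gap = -2.4 × (6.66 - 4.97) = -4.056%, loss ≈ 6943 × 4.056/100 ≈ 282.
Year 2002: gap = -2.4 × (7.08 - 4.97) = -5.064%, loss ≈ 6943 × 5.064/100 ≈ 352.
Year 2003: gap = -2.4 × (8.45 - 4.97) = -8.352%, loss ≈ 6943 × 8.352/100 ≈ 580.
Total lost output = 367 + 282 + 352 + 580 = 1581 billion.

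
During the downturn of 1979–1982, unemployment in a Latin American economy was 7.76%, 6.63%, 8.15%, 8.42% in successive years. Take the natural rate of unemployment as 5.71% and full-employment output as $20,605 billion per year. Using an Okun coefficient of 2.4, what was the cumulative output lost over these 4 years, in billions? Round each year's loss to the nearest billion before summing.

$4,016 billion

Year 1979: gap = -2.4 × (7.76 - 5.71) = -4.92%, loss ≈ 20605 × 4.92/100 ≈ 1014.
Year 1980: gap = -2.4 × (6.63 - 5.71) = -2.208%, loss ≈ 20605 × 2.208/100 ≈ 455.
Year 1981: gap = -2.4 × (8.15 - 5.71) = -5.856%, loss ≈ 20605 × 5.856/100 ≈ 1207.
Year 1982: gap = -2.4 × (8.42 - 5.71) = -6.504%, loss ≈ 20605 × 6.504/100 ≈ 1340.
Total lost output = 1014 + 455 + 1207 + 1340 = 4016 billion.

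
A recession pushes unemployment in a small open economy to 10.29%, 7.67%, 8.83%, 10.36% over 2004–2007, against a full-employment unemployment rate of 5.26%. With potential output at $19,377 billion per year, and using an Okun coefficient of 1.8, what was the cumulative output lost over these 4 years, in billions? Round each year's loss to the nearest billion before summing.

Year 2004: gap = -1.8 × (10.29 - 5.26) = -9.054%, loss ≈ 19377 × 9.054/100 ≈ 1754.
Year 2005: gap = -1.8 × (7.67 - 5.26) = -4.338%, loss ≈ 19377 × 4.338/100 ≈ 841.
Year 2006: gap = -1.8 × (8.83 - 5.26) = -6.426%, loss ≈ 19377 × 6.426/100 ≈ 1245.
Year 2007: gap = -1.8 × (10.36 - 5.26) = -9.18%, loss ≈ 19377 × 9.18/100 ≈ 1779.
Total lost output = 1754 + 841 + 1245 + 1779 = 5619 billion.

$5,619 billion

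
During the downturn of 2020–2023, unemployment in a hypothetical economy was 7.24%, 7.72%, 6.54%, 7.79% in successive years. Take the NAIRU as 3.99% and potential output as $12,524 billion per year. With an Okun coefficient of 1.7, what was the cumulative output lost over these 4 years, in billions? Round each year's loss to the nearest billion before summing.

$2,838 billion

Year 2020: gap = -1.7 × (7.24 - 3.99) = -5.525%, loss ≈ 12524 × 5.525/100 ≈ 692.
Year 2021: gap = -1.7 × (7.72 - 3.99) = -6.341%, loss ≈ 12524 × 6.341/100 ≈ 794.
Year 2022: gap = -1.7 × (6.54 - 3.99) = -4.335%, loss ≈ 12524 × 4.335/100 ≈ 543.
Year 2023: gap = -1.7 × (7.79 - 3.99) = -6.46%, loss ≈ 12524 × 6.46/100 ≈ 809.
Total lost output = 692 + 794 + 543 + 809 = 2838 billion.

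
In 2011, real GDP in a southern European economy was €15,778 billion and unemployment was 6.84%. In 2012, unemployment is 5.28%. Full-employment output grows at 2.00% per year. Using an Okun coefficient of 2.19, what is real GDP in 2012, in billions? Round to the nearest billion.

Δu = 5.28 - 6.84 = -1.56 points.
Okun's law (growth form): g_Y = g_Y* - β × Δu = 2.00 - 2.19 × (-1.56) = 2 + 3.4164 = 5.4164%.
Real GDP in the next year = 15778 × (1 + 5.4164/100) = 15778 × 1.054164 ≈ 16633 billion.

€16,633 billion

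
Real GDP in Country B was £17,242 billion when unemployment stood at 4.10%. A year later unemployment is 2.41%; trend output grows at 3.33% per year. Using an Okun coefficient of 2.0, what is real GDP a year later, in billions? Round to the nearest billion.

Δu = 2.41 - 4.1 = -1.69 points.
Okun's law (growth form): g_Y = g_Y* - β × Δu = 3.33 - 2.0 × (-1.69) = 3.33 + 3.38 = 6.71%.
Real GDP in the next year = 17242 × (1 + 6.71/100) = 17242 × 1.0671 ≈ 18399 billion.

£18,399 billion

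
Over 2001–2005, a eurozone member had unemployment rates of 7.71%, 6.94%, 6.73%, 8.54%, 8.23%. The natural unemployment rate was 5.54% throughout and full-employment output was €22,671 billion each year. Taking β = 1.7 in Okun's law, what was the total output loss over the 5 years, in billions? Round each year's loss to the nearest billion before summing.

Year 2001: gap = -1.7 × (7.71 - 5.54) = -3.689%, loss ≈ 22671 × 3.689/100 ≈ 836.
Year 2002: gap = -1.7 × (6.94 - 5.54) = -2.38%, loss ≈ 22671 × 2.38/100 ≈ 540.
Year 2003: gap = -1.7 × (6.73 - 5.54) = -2.023%, loss ≈ 22671 × 2.023/100 ≈ 459.
Year 2004: gap = -1.7 × (8.54 - 5.54) = -5.1%, loss ≈ 22671 × 5.1/100 ≈ 1156.
Year 2005: gap = -1.7 × (8.23 - 5.54) = -4.573%, loss ≈ 22671 × 4.573/100 ≈ 1037.
Total lost output = 836 + 540 + 459 + 1156 + 1037 = 4028 billion.

€4,028 billion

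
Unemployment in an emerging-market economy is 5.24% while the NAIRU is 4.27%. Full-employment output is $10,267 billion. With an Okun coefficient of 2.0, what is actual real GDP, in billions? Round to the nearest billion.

$10,068 billion

Unemployment gap = 5.24 - 4.27 = 0.97 points, so the output gap is -2 × 0.97 = -1.94%.
Actual GDP = 10267 × (1 - 1.94/100) = 10267 × 0.9806 ≈ 10068 billion.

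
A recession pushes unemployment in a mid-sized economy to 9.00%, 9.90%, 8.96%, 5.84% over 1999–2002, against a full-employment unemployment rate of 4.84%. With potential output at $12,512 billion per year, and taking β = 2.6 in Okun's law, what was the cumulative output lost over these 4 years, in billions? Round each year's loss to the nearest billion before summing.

$4,664 billion

Year 1999: gap = -2.6 × (9 - 4.84) = -10.816%, loss ≈ 12512 × 10.816/100 ≈ 1353.
Year 2000: gap = -2.6 × (9.9 - 4.84) = -13.156%, loss ≈ 12512 × 13.156/100 ≈ 1646.
Year 2001: gap = -2.6 × (8.96 - 4.84) = -10.712%, loss ≈ 12512 × 10.712/100 ≈ 1340.
Year 2002: gap = -2.6 × (5.84 - 4.84) = -2.6%, loss ≈ 12512 × 2.6/100 ≈ 325.
Total lost output = 1353 + 1646 + 1340 + 325 = 4664 billion.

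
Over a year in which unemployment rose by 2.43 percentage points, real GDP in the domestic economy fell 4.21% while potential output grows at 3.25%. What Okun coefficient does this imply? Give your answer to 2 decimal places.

β ≈ 3.07

Growth form: g_Y = g_Y* - β × Δu, so β = (g_Y* - g_Y)/Δu.
β = (3.25 + 4.21)/2.43 = 7.46/2.43 = 3.07.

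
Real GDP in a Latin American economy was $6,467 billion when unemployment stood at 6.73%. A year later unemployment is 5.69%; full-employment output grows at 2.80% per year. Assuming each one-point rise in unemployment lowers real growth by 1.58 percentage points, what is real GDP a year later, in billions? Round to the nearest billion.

$6,754 billion

Δu = 5.69 - 6.73 = -1.04 points.
Okun's law (growth form): g_Y = g_Y* - β × Δu = 2.80 - 1.58 × (-1.04) = 2.8 + 1.6432 = 4.4432%.
Real GDP in the next year = 6467 × (1 + 4.4432/100) = 6467 × 1.044432 ≈ 6754 billion.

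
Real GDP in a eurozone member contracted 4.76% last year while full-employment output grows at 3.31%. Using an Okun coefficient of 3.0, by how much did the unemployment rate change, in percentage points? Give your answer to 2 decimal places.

2.69 percentage points

Growth-rate Okun's law: g_Y = g_Y* - β × Δu, so Δu = (g_Y* - g_Y)/β.
Δu = (3.31 + 4.76)/3.0 = 8.07/3.0 = 2.69 percentage points.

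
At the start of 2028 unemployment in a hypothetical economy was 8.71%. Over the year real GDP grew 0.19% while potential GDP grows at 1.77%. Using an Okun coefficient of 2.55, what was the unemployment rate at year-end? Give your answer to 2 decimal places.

Growth-rate Okun's law: g_Y = g_Y* - β × Δu, so Δu = (g_Y* - g_Y)/β.
Δu = (1.77 - 0.19)/2.55 = 1.58/2.55 = 0.62 percentage points.
Year-end unemployment = 8.71 + 0.62 = 9.33%.

9.33%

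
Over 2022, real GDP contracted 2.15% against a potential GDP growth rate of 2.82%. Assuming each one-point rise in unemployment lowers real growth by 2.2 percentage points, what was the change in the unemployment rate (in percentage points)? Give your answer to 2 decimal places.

Growth-rate Okun's law: g_Y = g_Y* - β × Δu, so Δu = (g_Y* - g_Y)/β.
Δu = (2.82 + 2.15)/2.2 = 4.97/2.2 = 2.26 percentage points.

2.26 percentage points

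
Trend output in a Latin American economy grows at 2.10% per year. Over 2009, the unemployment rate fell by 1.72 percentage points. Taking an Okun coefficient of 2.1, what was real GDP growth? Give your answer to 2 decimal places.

Growth-rate Okun's law: g_Y = g_Y* - β × Δu.
g_Y = 2.10 - 2.1 × (-1.72) = 2.1 + 3.612 = 5.712%, i.e. 5.71% to 2 d.p.

5.71%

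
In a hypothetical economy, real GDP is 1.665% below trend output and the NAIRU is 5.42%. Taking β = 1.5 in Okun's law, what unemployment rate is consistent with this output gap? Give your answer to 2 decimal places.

6.53%

From Okun's law, u - u* = -(output gap)/β = -(-1.665)/1.5 = 1.11 points.
So u = 5.42 + 1.11 = 6.53%.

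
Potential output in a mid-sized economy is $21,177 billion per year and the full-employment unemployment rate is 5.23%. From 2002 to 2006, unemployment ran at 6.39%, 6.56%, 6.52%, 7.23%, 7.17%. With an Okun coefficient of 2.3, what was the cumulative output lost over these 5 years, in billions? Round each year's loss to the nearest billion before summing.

Year 2002: gap = -2.3 × (6.39 - 5.23) = -2.668%, loss ≈ 21177 × 2.668/100 ≈ 565.
Year 2003: gap = -2.3 × (6.56 - 5.23) = -3.059%, loss ≈ 21177 × 3.059/100 ≈ 648.
Year 2004: gap = -2.3 × (6.52 - 5.23) = -2.967%, loss ≈ 21177 × 2.967/100 ≈ 628.
Year 2005: gap = -2.3 × (7.23 - 5.23) = -4.6%, loss ≈ 21177 × 4.6/100 ≈ 974.
Year 2006: gap = -2.3 × (7.17 - 5.23) = -4.462%, loss ≈ 21177 × 4.462/100 ≈ 945.
Total lost output = 565 + 648 + 628 + 974 + 945 = 3760 billion.

$3,760 billion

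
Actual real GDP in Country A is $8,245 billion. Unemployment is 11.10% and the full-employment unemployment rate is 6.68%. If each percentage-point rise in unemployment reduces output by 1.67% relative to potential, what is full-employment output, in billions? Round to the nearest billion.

Unemployment gap = 11.1 - 6.68 = 4.42 points, so output gap = -1.67 × 4.42 = -7.3814%.
Since Y = Y* × (1 + gap/100), Y* = 8245/0.926186 ≈ 8902 billion.

$8,902 billion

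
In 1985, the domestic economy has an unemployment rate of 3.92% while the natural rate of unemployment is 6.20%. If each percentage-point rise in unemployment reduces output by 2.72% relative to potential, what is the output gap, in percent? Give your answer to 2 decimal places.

The unemployment gap is 3.92 - 6.2 = -2.28 percentage points.
Okun's law gives an output gap of -2.72 × (-2.28) = 6.2016%, i.e. 6.20% above potential.

6.20%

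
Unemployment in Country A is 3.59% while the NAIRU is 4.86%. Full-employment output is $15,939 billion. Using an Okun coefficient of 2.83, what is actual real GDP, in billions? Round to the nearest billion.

$16,512 billion

Unemployment gap = 3.59 - 4.86 = -1.27 points, so the output gap is -2.83 × (-1.27) = 3.5941%.
Actual GDP = 15939 × (1 + 3.5941/100) = 15939 × 1.035941 ≈ 16512 billion.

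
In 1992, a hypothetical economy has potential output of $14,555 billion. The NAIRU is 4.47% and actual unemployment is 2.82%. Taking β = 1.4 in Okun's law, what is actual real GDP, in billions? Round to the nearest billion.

Unemployment gap = 2.82 - 4.47 = -1.65 points, so the output gap is -1.4 × (-1.65) = 2.31%.
Actual GDP = 14555 × (1 + 2.31/100) = 14555 × 1.0231 ≈ 14891 billion.

$14,891 billion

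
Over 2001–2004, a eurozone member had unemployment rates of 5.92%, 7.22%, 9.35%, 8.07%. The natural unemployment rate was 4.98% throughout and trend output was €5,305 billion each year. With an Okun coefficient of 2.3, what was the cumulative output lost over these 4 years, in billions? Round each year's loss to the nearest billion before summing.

€1,298 billion

Year 2001: gap = -2.3 × (5.92 - 4.98) = -2.162%, loss ≈ 5305 × 2.162/100 ≈ 115.
Year 2002: gap = -2.3 × (7.22 - 4.98) = -5.152%, loss ≈ 5305 × 5.152/100 ≈ 273.
Year 2003: gap = -2.3 × (9.35 - 4.98) = -10.051%, loss ≈ 5305 × 10.051/100 ≈ 533.
Year 2004: gap = -2.3 × (8.07 - 4.98) = -7.107%, loss ≈ 5305 × 7.107/100 ≈ 377.
Total lost output = 115 + 273 + 533 + 377 = 1298 billion.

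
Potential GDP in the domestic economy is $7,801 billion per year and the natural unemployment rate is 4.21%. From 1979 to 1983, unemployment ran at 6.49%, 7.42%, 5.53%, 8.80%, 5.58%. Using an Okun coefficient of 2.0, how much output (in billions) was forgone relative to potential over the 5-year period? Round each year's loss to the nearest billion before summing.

Year 1979: gap = -2.0 × (6.49 - 4.21) = -4.56%, loss ≈ 7801 × 4.56/100 ≈ 356.
Year 1980: gap = -2.0 × (7.42 - 4.21) = -6.42%, loss ≈ 7801 × 6.42/100 ≈ 501.
Year 1981: gap = -2.0 × (5.53 - 4.21) = -2.64%, loss ≈ 7801 × 2.64/100 ≈ 206.
Year 1982: gap = -2.0 × (8.8 - 4.21) = -9.18%, loss ≈ 7801 × 9.18/100 ≈ 716.
Year 1983: gap = -2.0 × (5.58 - 4.21) = -2.74%, loss ≈ 7801 × 2.74/100 ≈ 214.
Total lost output = 356 + 501 + 206 + 716 + 214 = 1993 billion.

$1,993 billion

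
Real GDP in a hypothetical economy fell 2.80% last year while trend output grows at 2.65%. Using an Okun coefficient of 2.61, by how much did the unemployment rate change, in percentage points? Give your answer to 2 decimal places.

Growth-rate Okun's law: g_Y = g_Y* - β × Δu, so Δu = (g_Y* - g_Y)/β.
Δu = (2.65 + 2.8)/2.61 = 5.45/2.61 = 2.09 percentage points.

2.09 percentage points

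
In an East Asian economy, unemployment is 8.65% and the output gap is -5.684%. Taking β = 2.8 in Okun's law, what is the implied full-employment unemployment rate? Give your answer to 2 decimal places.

From Okun's law, u - u* = -(output gap)/β = -(-5.684)/2.8 = 2.03 points.
So u* = 8.65 - 2.03 = 6.62%.

6.62%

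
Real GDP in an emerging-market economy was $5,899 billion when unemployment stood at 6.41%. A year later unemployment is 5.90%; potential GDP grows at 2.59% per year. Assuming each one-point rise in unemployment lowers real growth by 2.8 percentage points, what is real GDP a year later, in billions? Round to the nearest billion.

Δu = 5.9 - 6.41 = -0.51 points.
Okun's law (growth form): g_Y = g_Y* - β × Δu = 2.59 - 2.8 × (-0.51) = 2.59 + 1.428 = 4.018%.
Real GDP in the next year = 5899 × (1 + 4.018/100) = 5899 × 1.04018 ≈ 6136 billion.

$6,136 billion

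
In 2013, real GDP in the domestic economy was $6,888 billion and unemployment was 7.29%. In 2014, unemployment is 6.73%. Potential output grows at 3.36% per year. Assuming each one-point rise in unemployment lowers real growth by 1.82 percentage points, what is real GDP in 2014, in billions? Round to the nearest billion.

$7,190 billion

Δu = 6.73 - 7.29 = -0.56 points.
Okun's law (growth form): g_Y = g_Y* - β × Δu = 3.36 - 1.82 × (-0.56) = 3.36 + 1.0192 = 4.3792%.
Real GDP in the next year = 6888 × (1 + 4.3792/100) = 6888 × 1.043792 ≈ 7190 billion.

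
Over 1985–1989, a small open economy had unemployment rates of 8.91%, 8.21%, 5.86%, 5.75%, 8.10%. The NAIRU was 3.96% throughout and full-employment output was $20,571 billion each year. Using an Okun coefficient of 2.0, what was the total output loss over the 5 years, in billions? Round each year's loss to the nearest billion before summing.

Year 1985: gap = -2.0 × (8.91 - 3.96) = -9.9%, loss ≈ 20571 × 9.9/100 ≈ 2037.
Year 1986: gap = -2.0 × (8.21 - 3.96) = -8.5%, loss ≈ 20571 × 8.5/100 ≈ 1749.
Year 1987: gap = -2.0 × (5.86 - 3.96) = -3.8%, loss ≈ 20571 × 3.8/100 ≈ 782.
Year 1988: gap = -2.0 × (5.75 - 3.96) = -3.58%, loss ≈ 20571 × 3.58/100 ≈ 736.
Year 1989: gap = -2.0 × (8.1 - 3.96) = -8.28%, loss ≈ 20571 × 8.28/100 ≈ 1703.
Total lost output = 2037 + 1749 + 782 + 736 + 1703 = 7007 billion.

$7,007 billion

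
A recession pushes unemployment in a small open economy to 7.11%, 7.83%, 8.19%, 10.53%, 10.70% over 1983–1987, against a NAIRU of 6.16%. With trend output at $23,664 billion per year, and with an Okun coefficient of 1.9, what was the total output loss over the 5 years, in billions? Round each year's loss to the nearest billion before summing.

Year 1983: gap = -1.9 × (7.11 - 6.16) = -1.805%, loss ≈ 23664 × 1.805/100 ≈ 427.
Year 1984: gap = -1.9 × (7.83 - 6.16) = -3.173%, loss ≈ 23664 × 3.173/100 ≈ 751.
Year 1985: gap = -1.9 × (8.19 - 6.16) = -3.857%, loss ≈ 23664 × 3.857/100 ≈ 913.
Year 1986: gap = -1.9 × (10.53 - 6.16) = -8.303%, loss ≈ 23664 × 8.303/100 ≈ 1965.
Year 1987: gap = -1.9 × (10.7 - 6.16) = -8.626%, loss ≈ 23664 × 8.626/100 ≈ 2041.
Total lost output = 427 + 751 + 913 + 1965 + 2041 = 6097 billion.

$6,097 billion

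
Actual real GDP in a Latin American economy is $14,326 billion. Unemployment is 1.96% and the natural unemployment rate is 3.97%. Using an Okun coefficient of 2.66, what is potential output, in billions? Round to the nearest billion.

Unemployment gap = 1.96 - 3.97 = -2.01 points, so output gap = -2.66 × (-2.01) = 5.3466%.
Since Y = Y* × (1 + gap/100), Y* = 14326/1.053466 ≈ 13599 billion.

$13,599 billion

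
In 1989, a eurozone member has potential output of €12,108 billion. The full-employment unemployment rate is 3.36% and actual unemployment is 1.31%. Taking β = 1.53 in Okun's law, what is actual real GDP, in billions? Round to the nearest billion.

€12,488 billion

Unemployment gap = 1.31 - 3.36 = -2.05 points, so the output gap is -1.53 × (-2.05) = 3.1365%.
Actual GDP = 12108 × (1 + 3.1365/100) = 12108 × 1.031365 ≈ 12488 billion.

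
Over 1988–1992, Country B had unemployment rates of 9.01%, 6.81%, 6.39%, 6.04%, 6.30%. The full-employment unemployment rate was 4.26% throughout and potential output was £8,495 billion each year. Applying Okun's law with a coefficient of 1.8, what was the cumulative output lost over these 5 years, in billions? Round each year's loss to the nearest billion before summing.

Year 1988: gap = -1.8 × (9.01 - 4.26) = -8.55%, loss ≈ 8495 × 8.55/100 ≈ 726.
Year 1989: gap = -1.8 × (6.81 - 4.26) = -4.59%, loss ≈ 8495 × 4.59/100 ≈ 390.
Year 1990: gap = -1.8 × (6.39 - 4.26) = -3.834%, loss ≈ 8495 × 3.834/100 ≈ 326.
Year 1991: gap = -1.8 × (6.04 - 4.26) = -3.204%, loss ≈ 8495 × 3.204/100 ≈ 272.
Year 1992: gap = -1.8 × (6.3 - 4.26) = -3.672%, loss ≈ 8495 × 3.672/100 ≈ 312.
Total lost output = 726 + 390 + 326 + 272 + 312 = 2026 billion.

£2,026 billion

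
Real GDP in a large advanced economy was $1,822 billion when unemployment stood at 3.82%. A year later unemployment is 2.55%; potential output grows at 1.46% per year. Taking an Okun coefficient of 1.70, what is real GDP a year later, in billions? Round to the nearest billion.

Δu = 2.55 - 3.82 = -1.27 points.
Okun's law (growth form): g_Y = g_Y* - β × Δu = 1.46 - 1.70 × (-1.27) = 1.46 + 2.159 = 3.619%.
Real GDP in the next year = 1822 × (1 + 3.619/100) = 1822 × 1.03619 ≈ 1888 billion.

$1,888 billion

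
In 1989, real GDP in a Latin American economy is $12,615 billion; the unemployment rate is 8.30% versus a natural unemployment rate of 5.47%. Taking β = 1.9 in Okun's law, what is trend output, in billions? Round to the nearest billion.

$13,332 billion

Unemployment gap = 8.3 - 5.47 = 2.83 points, so output gap = -1.9 × 2.83 = -5.377%.
Since Y = Y* × (1 + gap/100), Y* = 12615/0.94623 ≈ 13332 billion.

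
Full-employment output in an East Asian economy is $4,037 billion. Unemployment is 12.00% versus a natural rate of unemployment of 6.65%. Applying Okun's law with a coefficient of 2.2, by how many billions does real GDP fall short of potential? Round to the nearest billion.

Output gap = -2.2 × (12 - 6.65) = -2.2 × 5.35 = -11.77%.
Actual GDP ≈ 4037 × 0.8823 ≈ 3562 billion, so the shortfall is 4037 - 3562 = 475 billion.

$475 billion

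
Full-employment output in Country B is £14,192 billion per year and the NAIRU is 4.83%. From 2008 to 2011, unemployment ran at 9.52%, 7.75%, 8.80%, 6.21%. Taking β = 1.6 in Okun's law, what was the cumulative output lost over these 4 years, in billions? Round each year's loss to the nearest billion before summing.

Year 2008: gap = -1.6 × (9.52 - 4.83) = -7.504%, loss ≈ 14192 × 7.504/100 ≈ 1065.
Year 2009: gap = -1.6 × (7.75 - 4.83) = -4.672%, loss ≈ 14192 × 4.672/100 ≈ 663.
Year 2010: gap = -1.6 × (8.8 - 4.83) = -6.352%, loss ≈ 14192 × 6.352/100 ≈ 901.
Year 2011: gap = -1.6 × (6.21 - 4.83) = -2.208%, loss ≈ 14192 × 2.208/100 ≈ 313.
Total lost output = 1065 + 663 + 901 + 313 = 2942 billion.

£2,942 billion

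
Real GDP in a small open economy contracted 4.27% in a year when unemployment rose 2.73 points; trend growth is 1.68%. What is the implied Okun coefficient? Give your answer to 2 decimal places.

Growth form: g_Y = g_Y* - β × Δu, so β = (g_Y* - g_Y)/Δu.
β = (1.68 + 4.27)/2.73 = 5.95/2.73 = 2.18.

β ≈ 2.18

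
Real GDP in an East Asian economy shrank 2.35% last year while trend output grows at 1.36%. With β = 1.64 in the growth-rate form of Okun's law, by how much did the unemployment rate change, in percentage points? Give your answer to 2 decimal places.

2.26 percentage points

Growth-rate Okun's law: g_Y = g_Y* - β × Δu, so Δu = (g_Y* - g_Y)/β.
Δu = (1.36 + 2.35)/1.64 = 3.71/1.64 = 2.26 percentage points.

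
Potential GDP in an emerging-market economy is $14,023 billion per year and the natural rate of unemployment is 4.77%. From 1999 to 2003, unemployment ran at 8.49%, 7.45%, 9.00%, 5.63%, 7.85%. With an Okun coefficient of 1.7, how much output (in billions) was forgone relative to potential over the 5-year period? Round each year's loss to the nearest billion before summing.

$3,473 billion

Year 1999: gap = -1.7 × (8.49 - 4.77) = -6.324%, loss ≈ 14023 × 6.324/100 ≈ 887.
Year 2000: gap = -1.7 × (7.45 - 4.77) = -4.556%, loss ≈ 14023 × 4.556/100 ≈ 639.
Year 2001: gap = -1.7 × (9 - 4.77) = -7.191%, loss ≈ 14023 × 7.191/100 ≈ 1008.
Year 2002: gap = -1.7 × (5.63 - 4.77) = -1.462%, loss ≈ 14023 × 1.462/100 ≈ 205.
Year 2003: gap = -1.7 × (7.85 - 4.77) = -5.236%, loss ≈ 14023 × 5.236/100 ≈ 734.
Total lost output = 887 + 639 + 1008 + 205 + 734 = 3473 billion.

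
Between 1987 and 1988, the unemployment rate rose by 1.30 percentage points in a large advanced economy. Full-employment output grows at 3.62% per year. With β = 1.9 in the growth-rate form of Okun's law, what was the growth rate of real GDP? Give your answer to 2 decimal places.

Growth-rate Okun's law: g_Y = g_Y* - β × Δu.
g_Y = 3.62 - 1.9 × (1.30) = 3.62 - 2.47 = 1.15%, i.e. 1.15% to 2 d.p.

1.15%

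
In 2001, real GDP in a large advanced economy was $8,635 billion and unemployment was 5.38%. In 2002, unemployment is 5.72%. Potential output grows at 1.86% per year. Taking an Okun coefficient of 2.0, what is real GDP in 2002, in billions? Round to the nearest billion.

$8,737 billion

Δu = 5.72 - 5.38 = 0.34 points.
Okun's law (growth form): g_Y = g_Y* - β × Δu = 1.86 - 2.0 × (0.34) = 1.86 - 0.68 = 1.18%.
Real GDP in the next year = 8635 × (1 + 1.18/100) = 8635 × 1.0118 ≈ 8737 billion.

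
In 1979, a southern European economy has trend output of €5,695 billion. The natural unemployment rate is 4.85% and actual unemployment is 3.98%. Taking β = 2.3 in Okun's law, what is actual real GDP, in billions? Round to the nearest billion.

Unemployment gap = 3.98 - 4.85 = -0.87 points, so the output gap is -2.3 × (-0.87) = 2.001%.
Actual GDP = 5695 × (1 + 2.001/100) = 5695 × 1.02001 ≈ 5809 billion.

€5,809 billion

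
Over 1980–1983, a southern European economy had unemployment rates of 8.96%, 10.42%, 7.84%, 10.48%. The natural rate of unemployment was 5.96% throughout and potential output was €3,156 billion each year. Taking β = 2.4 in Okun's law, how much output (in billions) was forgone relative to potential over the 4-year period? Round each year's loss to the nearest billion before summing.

Year 1980: gap = -2.4 × (8.96 - 5.96) = -7.2%, loss ≈ 3156 × 7.2/100 ≈ 227.
Year 1981: gap = -2.4 × (10.42 - 5.96) = -10.704%, loss ≈ 3156 × 10.704/100 ≈ 338.
Year 1982: gap = -2.4 × (7.84 - 5.96) = -4.512%, loss ≈ 3156 × 4.512/100 ≈ 142.
Year 1983: gap = -2.4 × (10.48 - 5.96) = -10.848%, loss ≈ 3156 × 10.848/100 ≈ 342.
Total lost output = 227 + 338 + 142 + 342 = 1049 billion.

€1,049 billion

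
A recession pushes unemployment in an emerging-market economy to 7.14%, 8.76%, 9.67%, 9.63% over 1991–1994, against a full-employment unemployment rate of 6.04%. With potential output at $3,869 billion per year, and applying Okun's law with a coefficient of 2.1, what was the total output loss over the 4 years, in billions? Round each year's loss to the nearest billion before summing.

Year 1991: gap = -2.1 × (7.14 - 6.04) = -2.31%, loss ≈ 3869 × 2.31/100 ≈ 89.
Year 1992: gap = -2.1 × (8.76 - 6.04) = -5.712%, loss ≈ 3869 × 5.712/100 ≈ 221.
Year 1993: gap = -2.1 × (9.67 - 6.04) = -7.623%, loss ≈ 3869 × 7.623/100 ≈ 295.
Year 1994: gap = -2.1 × (9.63 - 6.04) = -7.539%, loss ≈ 3869 × 7.539/100 ≈ 292.
Total lost output = 89 + 221 + 295 + 292 = 897 billion.

$897 billion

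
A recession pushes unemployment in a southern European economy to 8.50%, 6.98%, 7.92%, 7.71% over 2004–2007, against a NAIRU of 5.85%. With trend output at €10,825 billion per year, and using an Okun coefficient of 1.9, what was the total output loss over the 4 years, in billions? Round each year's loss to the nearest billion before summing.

€1,586 billion

Year 2004: gap = -1.9 × (8.5 - 5.85) = -5.035%, loss ≈ 10825 × 5.035/100 ≈ 545.
Year 2005: gap = -1.9 × (6.98 - 5.85) = -2.147%, loss ≈ 10825 × 2.147/100 ≈ 232.
Year 2006: gap = -1.9 × (7.92 - 5.85) = -3.933%, loss ≈ 10825 × 3.933/100 ≈ 426.
Year 2007: gap = -1.9 × (7.71 - 5.85) = -3.534%, loss ≈ 10825 × 3.534/100 ≈ 383.
Total lost output = 545 + 232 + 426 + 383 = 1586 billion.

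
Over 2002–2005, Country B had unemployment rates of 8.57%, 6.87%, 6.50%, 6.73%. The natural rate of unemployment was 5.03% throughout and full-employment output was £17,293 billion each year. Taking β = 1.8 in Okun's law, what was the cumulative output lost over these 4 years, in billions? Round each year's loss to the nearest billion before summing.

£2,662 billion

Year 2002: gap = -1.8 × (8.57 - 5.03) = -6.372%, loss ≈ 17293 × 6.372/100 ≈ 1102.
Year 2003: gap = -1.8 × (6.87 - 5.03) = -3.312%, loss ≈ 17293 × 3.312/100 ≈ 573.
Year 2004: gap = -1.8 × (6.5 - 5.03) = -2.646%, loss ≈ 17293 × 2.646/100 ≈ 458.
Year 2005: gap = -1.8 × (6.73 - 5.03) = -3.06%, loss ≈ 17293 × 3.06/100 ≈ 529.
Total lost output = 1102 + 573 + 458 + 529 = 2662 billion.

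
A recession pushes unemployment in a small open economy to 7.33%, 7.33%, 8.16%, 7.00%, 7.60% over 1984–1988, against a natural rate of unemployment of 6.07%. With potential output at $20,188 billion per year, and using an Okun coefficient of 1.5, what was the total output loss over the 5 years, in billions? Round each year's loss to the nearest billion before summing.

$2,142 billion

Year 1984: gap = -1.5 × (7.33 - 6.07) = -1.89%, loss ≈ 20188 × 1.89/100 ≈ 382.
Year 1985: gap = -1.5 × (7.33 - 6.07) = -1.89%, loss ≈ 20188 × 1.89/100 ≈ 382.
Year 1986: gap = -1.5 × (8.16 - 6.07) = -3.135%, loss ≈ 20188 × 3.135/100 ≈ 633.
Year 1987: gap = -1.5 × (7 - 6.07) = -1.395%, loss ≈ 20188 × 1.395/100 ≈ 282.
Year 1988: gap = -1.5 × (7.6 - 6.07) = -2.295%, loss ≈ 20188 × 2.295/100 ≈ 463.
Total lost output = 382 + 382 + 633 + 282 + 463 = 2142 billion.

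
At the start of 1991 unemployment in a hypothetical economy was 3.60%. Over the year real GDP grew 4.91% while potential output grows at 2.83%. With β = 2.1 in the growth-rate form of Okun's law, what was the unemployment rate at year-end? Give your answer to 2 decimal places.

2.61%

Growth-rate Okun's law: g_Y = g_Y* - β × Δu, so Δu = (g_Y* - g_Y)/β.
Δu = (2.83 - 4.91)/2.1 = -2.08/2.1 = -0.99 percentage points.
Year-end unemployment = 3.6 - 0.99 = 2.61%.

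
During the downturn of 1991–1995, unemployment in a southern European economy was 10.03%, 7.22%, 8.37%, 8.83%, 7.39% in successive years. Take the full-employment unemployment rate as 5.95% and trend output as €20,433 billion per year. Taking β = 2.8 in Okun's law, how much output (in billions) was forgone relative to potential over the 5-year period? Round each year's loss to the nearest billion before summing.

€6,918 billion

Year 1991: gap = -2.8 × (10.03 - 5.95) = -11.424%, loss ≈ 20433 × 11.424/100 ≈ 2334.
Year 1992: gap = -2.8 × (7.22 - 5.95) = -3.556%, loss ≈ 20433 × 3.556/100 ≈ 727.
Year 1993: gap = -2.8 × (8.37 - 5.95) = -6.776%, loss ≈ 20433 × 6.776/100 ≈ 1385.
Year 1994: gap = -2.8 × (8.83 - 5.95) = -8.064%, loss ≈ 20433 × 8.064/100 ≈ 1648.
Year 1995: gap = -2.8 × (7.39 - 5.95) = -4.032%, loss ≈ 20433 × 4.032/100 ≈ 824.
Total lost output = 2334 + 727 + 1385 + 1648 + 824 = 6918 billion.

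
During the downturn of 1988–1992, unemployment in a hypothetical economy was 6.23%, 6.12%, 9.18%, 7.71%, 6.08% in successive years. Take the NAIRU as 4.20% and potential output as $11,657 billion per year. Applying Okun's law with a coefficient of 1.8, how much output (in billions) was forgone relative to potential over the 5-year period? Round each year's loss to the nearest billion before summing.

Year 1988: gap = -1.8 × (6.23 - 4.2) = -3.654%, loss ≈ 11657 × 3.654/100 ≈ 426.
Year 1989: gap = -1.8 × (6.12 - 4.2) = -3.456%, loss ≈ 11657 × 3.456/100 ≈ 403.
Year 1990: gap = -1.8 × (9.18 - 4.2) = -8.964%, loss ≈ 11657 × 8.964/100 ≈ 1045.
Year 1991: gap = -1.8 × (7.71 - 4.2) = -6.318%, loss ≈ 11657 × 6.318/100 ≈ 736.
Year 1992: gap = -1.8 × (6.08 - 4.2) = -3.384%, loss ≈ 11657 × 3.384/100 ≈ 394.
Total lost output = 426 + 403 + 1045 + 736 + 394 = 3004 billion.

$3,004 billion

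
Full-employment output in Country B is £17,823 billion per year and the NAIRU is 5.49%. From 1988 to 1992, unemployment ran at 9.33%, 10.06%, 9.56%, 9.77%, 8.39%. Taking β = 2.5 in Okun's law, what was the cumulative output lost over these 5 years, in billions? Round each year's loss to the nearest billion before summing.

Year 1988: gap = -2.5 × (9.33 - 5.49) = -9.6%, loss ≈ 17823 × 9.6/100 ≈ 1711.
Year 1989: gap = -2.5 × (10.06 - 5.49) = -11.425%, loss ≈ 17823 × 11.425/100 ≈ 2036.
Year 1990: gap = -2.5 × (9.56 - 5.49) = -10.175%, loss ≈ 17823 × 10.175/100 ≈ 1813.
Year 1991: gap = -2.5 × (9.77 - 5.49) = -10.7%, loss ≈ 17823 × 10.7/100 ≈ 1907.
Year 1992: gap = -2.5 × (8.39 - 5.49) = -7.25%, loss ≈ 17823 × 7.25/100 ≈ 1292.
Total lost output = 1711 + 2036 + 1813 + 1907 + 1292 = 8759 billion.

£8,759 billion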